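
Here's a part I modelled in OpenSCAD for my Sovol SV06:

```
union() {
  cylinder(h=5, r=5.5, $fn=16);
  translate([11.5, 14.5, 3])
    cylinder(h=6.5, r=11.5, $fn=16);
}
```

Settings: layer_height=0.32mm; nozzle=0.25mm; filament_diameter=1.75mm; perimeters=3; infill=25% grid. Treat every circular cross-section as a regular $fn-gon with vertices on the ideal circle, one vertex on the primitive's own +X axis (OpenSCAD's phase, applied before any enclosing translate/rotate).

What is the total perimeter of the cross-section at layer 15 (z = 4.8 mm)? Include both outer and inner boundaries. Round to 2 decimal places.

106.13 mm

At z = 4.8 mm: the r=5.5 cylinder gives a regular 16-gon of circumradius 5.5 (constant along its height) (perimeter = 2·16·5.500·sin(180°/16) = 34.34 mm); the r=11.5 cylinder at (11.5, 14.5) gives a regular 16-gon of circumradius 11.5 (constant along its height) (perimeter = 2·16·11.500·sin(180°/16) = 71.79 mm); Combining (union): the 2 present regions are separate (no shared area or edge), so areas and boundary lengths simply add and each stays a separate island — boundary = 106.13 mm. Overall, the cross-section has 2 separate islands. Total boundary length (outer) = 106.13 mm.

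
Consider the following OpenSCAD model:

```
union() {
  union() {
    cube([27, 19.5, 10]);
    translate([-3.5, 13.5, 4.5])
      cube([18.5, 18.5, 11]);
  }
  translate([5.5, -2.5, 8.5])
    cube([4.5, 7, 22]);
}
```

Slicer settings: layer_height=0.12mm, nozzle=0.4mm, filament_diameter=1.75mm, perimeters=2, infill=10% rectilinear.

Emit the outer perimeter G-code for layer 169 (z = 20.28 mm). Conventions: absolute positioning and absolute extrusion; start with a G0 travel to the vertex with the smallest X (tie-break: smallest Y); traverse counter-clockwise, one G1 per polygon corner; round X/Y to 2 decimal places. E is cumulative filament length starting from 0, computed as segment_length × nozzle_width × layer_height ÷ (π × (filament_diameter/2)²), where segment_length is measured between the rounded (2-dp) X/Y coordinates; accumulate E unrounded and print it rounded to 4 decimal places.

G0 X5.50 Y-2.50 Z20.28
G1 X10.00 Y-2.50 E0.0898
G1 X10.00 Y4.50 E0.2295
G1 X5.50 Y4.50 E0.3193
G1 X5.50 Y-2.50 E0.4590

At z = 20.28 mm: the cube does not reach this height (z outside [0, 10]); the cube at (-3.5, 13.5) is absent (z outside [4.5, 15.5]); Combining (union): nothing is present at this height; the cube at (5.5, -2.5) (footprint 4.5×7) is included at this height; Combining (union): only the 4.5×7 cube at (5.5, -2.5) is present, so the union is just that shape — 1 connected region. The outline is a single polygon with 4 vertices. Extrusion per mm of travel: 0.4 × 0.12 / (π × 0.875²) = 0.019956. Accumulating E over each segment gives final E = 0.4590.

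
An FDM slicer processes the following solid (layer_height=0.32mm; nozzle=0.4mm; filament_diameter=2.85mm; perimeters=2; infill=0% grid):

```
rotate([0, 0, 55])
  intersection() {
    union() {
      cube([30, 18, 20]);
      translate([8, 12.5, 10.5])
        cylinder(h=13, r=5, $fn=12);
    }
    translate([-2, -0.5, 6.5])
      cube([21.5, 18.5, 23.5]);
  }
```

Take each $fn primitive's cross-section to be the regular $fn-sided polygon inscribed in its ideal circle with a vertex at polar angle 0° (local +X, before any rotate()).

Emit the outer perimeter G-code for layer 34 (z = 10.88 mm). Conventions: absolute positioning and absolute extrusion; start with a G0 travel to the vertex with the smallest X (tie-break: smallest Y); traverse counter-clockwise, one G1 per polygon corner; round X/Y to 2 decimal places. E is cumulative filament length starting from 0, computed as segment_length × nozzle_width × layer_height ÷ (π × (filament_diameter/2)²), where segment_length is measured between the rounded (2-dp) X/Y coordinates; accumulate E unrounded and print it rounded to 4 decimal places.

G0 X-14.74 Y10.32 Z10.88
G1 X0.00 Y0.00 E0.3610
G1 X11.18 Y15.97 E0.7522
G1 X-3.56 Y26.30 E1.1133
G1 X-14.74 Y10.32 E1.5046

At z = 10.88 mm: the cube (footprint 30×18) is included at this height; the cylinder at (8, 12.5): section is a regular 12-gon, circumradius r=5; Taking the union: the r=5 cylinder at (8, 12.5) lies entirely inside the 30×18 cube, so the union is just the 30×18 cube — 1 connected region; the 21.5×18.5 cube at (-2, -0.5) contributes its full rectangle; Keeping only the common overlap: the 21.5×18.5 cube at (-2, -0.5) partially overlaps the result so far; clipping to the common part keeps 351.00 mm² — 1 connected region; (whole slice rotated 55° about Z — lengths, areas and connectivity unchanged). The outline is a single polygon with 4 vertices. Extrusion per mm of travel: 0.4 × 0.32 / (π × 1.425²) = 0.020065. Accumulating E over each segment gives final E = 1.5046.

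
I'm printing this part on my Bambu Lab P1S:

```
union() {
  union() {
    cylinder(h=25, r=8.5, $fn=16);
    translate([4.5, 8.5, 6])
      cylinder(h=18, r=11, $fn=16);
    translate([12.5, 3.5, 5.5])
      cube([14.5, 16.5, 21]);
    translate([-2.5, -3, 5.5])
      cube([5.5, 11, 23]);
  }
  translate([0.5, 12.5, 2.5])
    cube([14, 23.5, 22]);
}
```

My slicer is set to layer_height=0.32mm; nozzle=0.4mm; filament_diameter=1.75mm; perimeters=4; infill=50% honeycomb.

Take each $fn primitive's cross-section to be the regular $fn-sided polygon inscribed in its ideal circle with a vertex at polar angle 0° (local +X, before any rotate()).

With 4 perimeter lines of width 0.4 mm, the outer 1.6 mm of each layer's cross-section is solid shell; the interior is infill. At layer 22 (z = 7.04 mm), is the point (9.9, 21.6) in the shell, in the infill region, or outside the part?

infill

At z = 7.04 mm: the r=8.5 cylinder gives a regular 16-gon of circumradius 8.5 (constant along its height); the r=11 cylinder at (4.5, 8.5) gives a regular 16-gon of circumradius 11 (constant along its height); the 14.5×16.5 cube at (12.5, 3.5) contributes its full rectangle; the 5.5×11 cube at (-2.5, -3) contributes its full rectangle; Combining (union): the regions partially overlap (shared area 199.02 mm²), so overlapping operands fuse into one piece — 1 connected region; the cube at (0.5, 12.5) is present — its section is the full 14×23.5 rectangle; Merging all regions: the regions partially overlap (shared area 87.65 mm²), so overlapping operands fuse into one piece — 1 connected region. Overall, the cross-section is a single solid region. The nearest boundary edge runs (14.50, 36.00)→(14.50, 20.00); distance from the point to it = 4.60 mm. The point is inside the cross-section and 4.60 mm from the nearest boundary — more than the 1.6 mm shell width (4 × 0.4), so it's in the infill interior.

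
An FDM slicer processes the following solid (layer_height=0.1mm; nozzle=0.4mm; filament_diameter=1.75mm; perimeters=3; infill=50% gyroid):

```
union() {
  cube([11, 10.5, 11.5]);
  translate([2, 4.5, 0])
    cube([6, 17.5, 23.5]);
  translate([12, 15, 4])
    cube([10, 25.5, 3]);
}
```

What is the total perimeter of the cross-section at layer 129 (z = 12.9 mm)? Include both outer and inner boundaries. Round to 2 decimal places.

47.00 mm

At z = 12.9 mm: the cube is absent (z outside [0, 11.5]); the cube at (2, 4.5) is present — its section is the full 6×17.5 rectangle (perimeter 47.00 mm); the cube at (12, 15) is not intersected at this z (z outside [4, 7]); Taking the union: only the 6×17.5 cube at (2, 4.5) is present, so the union is just that shape — boundary = 47.00 mm. Overall, the cross-section is a single solid region. Total boundary length (outer) = 47.00 mm.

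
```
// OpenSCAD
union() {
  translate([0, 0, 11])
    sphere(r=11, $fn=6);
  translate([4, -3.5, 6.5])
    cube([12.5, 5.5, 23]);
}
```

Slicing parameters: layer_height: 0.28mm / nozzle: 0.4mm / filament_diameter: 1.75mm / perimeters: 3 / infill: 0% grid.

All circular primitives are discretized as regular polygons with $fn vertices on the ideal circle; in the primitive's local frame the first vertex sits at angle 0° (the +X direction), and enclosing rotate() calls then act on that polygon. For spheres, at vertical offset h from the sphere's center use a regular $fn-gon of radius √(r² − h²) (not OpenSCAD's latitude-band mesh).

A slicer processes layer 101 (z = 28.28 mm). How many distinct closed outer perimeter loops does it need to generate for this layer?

At z = 28.28 mm: the sphere is not intersected at this z (|z−center|=17.280 > r=11); the cube at (4, -3.5) is present — its section is the full 12.5×5.5 rectangle; Merging all regions: only the 12.5×5.5 cube at (4, -3.5) is present, so the union is just that shape — 1 connected region. The result has 1 disconnected region.

1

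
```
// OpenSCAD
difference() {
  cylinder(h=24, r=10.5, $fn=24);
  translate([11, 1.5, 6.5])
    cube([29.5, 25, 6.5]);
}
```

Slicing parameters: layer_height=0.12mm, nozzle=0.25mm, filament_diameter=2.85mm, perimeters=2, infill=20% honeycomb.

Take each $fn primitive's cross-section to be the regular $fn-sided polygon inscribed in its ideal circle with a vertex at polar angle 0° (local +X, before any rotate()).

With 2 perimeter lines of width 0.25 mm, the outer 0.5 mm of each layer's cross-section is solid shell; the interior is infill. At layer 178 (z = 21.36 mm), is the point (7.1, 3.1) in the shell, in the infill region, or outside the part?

infill

At z = 21.36 mm: the cylinder: section is a regular 24-gon, circumradius r=10.5; the cube at (11, 1.5) is not intersected at this z (z outside [6.5, 13]); After the difference (first − rest): none of the subtracted shapes is present at this height, so the r=10.5 cylinder is unchanged — 1 connected region. Overall, the cross-section is a single solid region. The nearest boundary edge runs (10.14, 2.72)→(9.09, 5.25); distance from the point to it = 2.66 mm. The point is inside the cross-section and 2.66 mm from the nearest boundary — more than the 0.5 mm shell width (2 × 0.25), so it's in the infill interior.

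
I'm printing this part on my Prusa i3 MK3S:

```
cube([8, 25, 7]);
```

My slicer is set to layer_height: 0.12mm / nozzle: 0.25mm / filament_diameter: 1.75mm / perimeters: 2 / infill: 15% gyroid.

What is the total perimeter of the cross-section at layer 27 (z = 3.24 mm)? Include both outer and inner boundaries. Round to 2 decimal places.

At z = 3.24 mm: the 8×25 cube contributes its full rectangle (perimeter 66.00 mm). Overall, the cross-section is a single solid region. Total boundary length (outer) = 66.00 mm.

66.00 mm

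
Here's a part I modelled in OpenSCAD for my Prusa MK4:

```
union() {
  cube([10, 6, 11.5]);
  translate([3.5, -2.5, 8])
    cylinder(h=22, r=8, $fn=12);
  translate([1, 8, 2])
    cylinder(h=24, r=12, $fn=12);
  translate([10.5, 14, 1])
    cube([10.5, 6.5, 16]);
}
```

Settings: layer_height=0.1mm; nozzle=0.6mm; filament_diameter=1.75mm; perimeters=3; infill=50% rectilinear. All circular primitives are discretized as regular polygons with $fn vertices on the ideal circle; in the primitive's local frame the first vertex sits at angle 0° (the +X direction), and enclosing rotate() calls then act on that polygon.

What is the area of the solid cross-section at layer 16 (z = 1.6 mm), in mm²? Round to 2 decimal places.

128.25 mm²

At z = 1.6 mm: the cube is present — its section is the full 10×6 rectangle (area 60.00 mm²); the cylinder at (3.5, -2.5) is not intersected at this z (z outside [8, 30]); the cylinder at (1, 8) is not intersected at this z (z outside [2, 26]); the cube at (10.5, 14) (footprint 10.5×6.5) is included at this height (area 68.25 mm²); Combining (union): the 2 present regions are separate (no shared area or edge), so areas and boundary lengths simply add and each stays a separate island — area = 128.25 mm². Overall, the cross-section has 2 separate islands. Net area = 128.25 mm².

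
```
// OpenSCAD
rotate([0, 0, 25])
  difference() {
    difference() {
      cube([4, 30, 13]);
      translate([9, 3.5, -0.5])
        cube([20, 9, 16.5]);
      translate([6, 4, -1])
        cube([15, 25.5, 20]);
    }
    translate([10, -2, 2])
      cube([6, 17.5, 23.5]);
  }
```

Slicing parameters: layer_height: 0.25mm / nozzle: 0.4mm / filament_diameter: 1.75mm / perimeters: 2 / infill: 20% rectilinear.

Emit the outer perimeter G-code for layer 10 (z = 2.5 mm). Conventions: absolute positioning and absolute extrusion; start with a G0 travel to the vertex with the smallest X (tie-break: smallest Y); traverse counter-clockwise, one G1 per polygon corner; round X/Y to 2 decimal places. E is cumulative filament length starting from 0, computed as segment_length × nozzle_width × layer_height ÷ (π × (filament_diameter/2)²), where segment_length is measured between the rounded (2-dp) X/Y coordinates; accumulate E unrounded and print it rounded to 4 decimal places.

G0 X-12.68 Y27.19 Z2.50
G1 X0.00 Y0.00 E1.2473
G1 X3.63 Y1.69 E1.4138
G1 X-9.05 Y28.88 E2.6611
G1 X-12.68 Y27.19 E2.8276

At z = 2.5 mm: the 4×30 cube contributes its full rectangle; the 20×9 cube at (9, 3.5) contributes its full rectangle; the cube at (6, 4) is present — its section is the full 15×25.5 rectangle; Taking the first minus the rest: starting from the 4×30 cube, the 20×9 cube at (9, 3.5) misses the remaining region (no effect); the 15×25.5 cube at (6, 4) misses the remaining region (no effect) — 1 connected region; the cube at (10, -2) (footprint 6×17.5) is included at this height; Subtracting the remaining from the first: starting from that combined region, the 6×17.5 cube at (10, -2) misses the remaining region (no effect) — 1 connected region; (rotated 25° about Z; rotation is an isometry so areas/perimeters/island counts are preserved). The outline is a single polygon with 4 vertices. Extrusion per mm of travel: 0.4 × 0.25 / (π × 0.875²) = 0.041575. Accumulating E over each segment gives final E = 2.8276.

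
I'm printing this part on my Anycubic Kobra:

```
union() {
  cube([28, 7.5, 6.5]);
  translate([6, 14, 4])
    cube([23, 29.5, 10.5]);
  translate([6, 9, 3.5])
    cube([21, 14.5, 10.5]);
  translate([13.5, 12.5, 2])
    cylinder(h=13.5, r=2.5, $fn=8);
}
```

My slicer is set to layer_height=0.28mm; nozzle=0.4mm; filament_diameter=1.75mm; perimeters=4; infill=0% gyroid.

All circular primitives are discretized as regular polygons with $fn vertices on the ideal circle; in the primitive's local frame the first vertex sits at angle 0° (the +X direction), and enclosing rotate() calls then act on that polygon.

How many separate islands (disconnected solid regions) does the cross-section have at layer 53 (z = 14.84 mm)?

At z = 14.84 mm: the cube is absent (z outside [0, 6.5]); the cube at (6, 14) is not intersected at this z (z outside [4, 14.5]); the cube at (6, 9) does not reach this height (z outside [3.5, 14]); the r=2.5 cylinder at (13.5, 12.5) gives a regular 8-gon of circumradius 2.5 (constant along its height); Merging all regions: only the r=2.5 cylinder at (13.5, 12.5) is present, so the union is just that shape — 1 connected region. Overall, the cross-section is a single solid region. Island count = 1.

1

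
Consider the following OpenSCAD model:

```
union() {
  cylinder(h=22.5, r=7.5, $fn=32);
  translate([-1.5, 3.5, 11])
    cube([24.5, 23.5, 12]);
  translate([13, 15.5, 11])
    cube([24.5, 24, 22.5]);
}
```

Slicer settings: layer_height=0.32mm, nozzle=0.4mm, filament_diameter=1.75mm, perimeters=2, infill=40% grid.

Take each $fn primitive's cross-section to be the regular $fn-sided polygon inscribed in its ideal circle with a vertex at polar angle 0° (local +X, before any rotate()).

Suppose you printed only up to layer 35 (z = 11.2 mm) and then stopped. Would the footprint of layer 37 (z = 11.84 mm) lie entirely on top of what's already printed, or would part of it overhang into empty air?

Compare the two slices. At z = 11.2: the r=7.5 cylinder gives a regular 32-gon of circumradius 7.5 (constant along its height) (area = (32/2)·7.500²·sin(360°/32) = 175.58 mm²); the 24.5×23.5 cube at (-1.5, 3.5) contributes its full rectangle (area 575.75 mm²); the cube at (13, 15.5) is present — its section is the full 24.5×24 rectangle (area 588.00 mm²); Combining (union): the regions partially overlap — summed areas 1339.33 mm² minus the doubly-counted overlap 139.61 mm² gives 1199.72 mm² — area = 1199.72 mm². At z = 11.84: the cylinder: section is a regular 32-gon, circumradius r=7.5 (area = (32/2)·7.500²·sin(360°/32) = 175.58 mm²); the cube at (-1.5, 3.5) is present — its section is the full 24.5×23.5 rectangle (area 575.75 mm²); the cube at (13, 15.5) is present — its section is the full 24.5×24 rectangle (area 588.00 mm²); Taking the union: the regions partially overlap — summed areas 1339.33 mm² minus the doubly-counted overlap 139.61 mm² gives 1199.72 mm² — area = 1199.72 mm². Checking containment: the cross-section at z = 11.84 is a subset of the cross-section at z = 11.2.

entirely on top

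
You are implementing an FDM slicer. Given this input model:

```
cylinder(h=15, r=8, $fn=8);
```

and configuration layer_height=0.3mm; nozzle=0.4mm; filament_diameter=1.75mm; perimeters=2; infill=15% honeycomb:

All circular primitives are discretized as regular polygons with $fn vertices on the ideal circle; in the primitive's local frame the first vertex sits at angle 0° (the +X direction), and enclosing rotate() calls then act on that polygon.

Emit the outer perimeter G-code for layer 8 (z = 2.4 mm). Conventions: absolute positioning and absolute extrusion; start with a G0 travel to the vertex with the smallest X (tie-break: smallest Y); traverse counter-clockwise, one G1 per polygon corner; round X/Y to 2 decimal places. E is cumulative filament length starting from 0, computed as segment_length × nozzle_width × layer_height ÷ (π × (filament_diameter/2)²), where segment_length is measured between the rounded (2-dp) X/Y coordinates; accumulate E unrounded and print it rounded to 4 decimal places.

G0 X-8.00 Y0.00 Z2.40
G1 X-5.66 Y-5.66 E0.3056
G1 X0.00 Y-8.00 E0.6111
G1 X5.66 Y-5.66 E0.9167
G1 X8.00 Y0.00 E1.2222
G1 X5.66 Y5.66 E1.5278
G1 X0.00 Y8.00 E1.8334
G1 X-5.66 Y5.66 E2.1389
G1 X-8.00 Y0.00 E2.4445

At z = 2.4 mm: the cylinder: section is a regular 8-gon, circumradius r=8. The outline is a single polygon with 8 vertices. Extrusion per mm of travel: 0.4 × 0.3 / (π × 0.875²) = 0.049890. Accumulating E over each segment gives final E = 2.4445.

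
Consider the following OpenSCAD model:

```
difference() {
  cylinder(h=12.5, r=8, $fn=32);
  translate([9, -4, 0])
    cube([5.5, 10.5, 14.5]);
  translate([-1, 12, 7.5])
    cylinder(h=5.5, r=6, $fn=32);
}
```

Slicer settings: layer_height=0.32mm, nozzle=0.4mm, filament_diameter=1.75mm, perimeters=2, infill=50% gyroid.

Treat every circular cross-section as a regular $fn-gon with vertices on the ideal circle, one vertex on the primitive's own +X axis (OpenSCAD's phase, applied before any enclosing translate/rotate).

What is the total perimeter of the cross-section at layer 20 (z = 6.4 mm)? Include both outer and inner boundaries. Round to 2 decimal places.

At z = 6.4 mm: the r=8 cylinder gives a regular 32-gon of circumradius 8 (constant along its height) (perimeter = 2·32·8.000·sin(180°/32) = 50.18 mm); the cube at (9, -4) is present — its section is the full 5.5×10.5 rectangle (perimeter 32.00 mm); the cylinder at (-1, 12) is not intersected at this z (z outside [7.5, 13]); Taking the first minus the rest: starting from the r=8 cylinder, the 5.5×10.5 cube at (9, -4) misses the remaining region (no effect) — boundary = 50.18 mm. Overall, the cross-section is a single solid region. Total boundary length (outer) = 50.18 mm.

50.18 mm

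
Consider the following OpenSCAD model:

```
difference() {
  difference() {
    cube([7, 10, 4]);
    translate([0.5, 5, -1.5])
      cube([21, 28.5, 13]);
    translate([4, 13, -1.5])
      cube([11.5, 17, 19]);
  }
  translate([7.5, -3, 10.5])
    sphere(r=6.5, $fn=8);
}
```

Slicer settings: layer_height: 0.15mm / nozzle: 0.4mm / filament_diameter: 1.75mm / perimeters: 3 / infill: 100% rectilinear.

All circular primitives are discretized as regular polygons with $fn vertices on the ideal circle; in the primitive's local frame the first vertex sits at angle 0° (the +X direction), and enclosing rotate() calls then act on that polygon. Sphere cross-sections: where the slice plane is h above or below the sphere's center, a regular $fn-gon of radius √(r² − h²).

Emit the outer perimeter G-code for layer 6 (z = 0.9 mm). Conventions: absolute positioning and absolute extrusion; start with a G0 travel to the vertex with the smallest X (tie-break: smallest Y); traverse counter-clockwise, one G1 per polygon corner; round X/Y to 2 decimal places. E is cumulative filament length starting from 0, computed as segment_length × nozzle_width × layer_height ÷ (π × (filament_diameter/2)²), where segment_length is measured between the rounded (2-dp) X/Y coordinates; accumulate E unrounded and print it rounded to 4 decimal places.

G0 X0.00 Y0.00 Z0.90
G1 X7.00 Y0.00 E0.1746
G1 X7.00 Y5.00 E0.2993
G1 X0.50 Y5.00 E0.4615
G1 X0.50 Y10.00 E0.5862
G1 X0.00 Y10.00 E0.5987
G1 X0.00 Y0.00 E0.8481

At z = 0.9 mm: the cube (footprint 7×10) is included at this height; the cube at (0.5, 5) is present — its section is the full 21×28.5 rectangle; the 11.5×17 cube at (4, 13) contributes its full rectangle; Subtracting the remaining from the first: starting from the 7×10 cube, the 21×28.5 cube at (0.5, 5) partially overlaps it — only the 32.50 mm² overlap (of its 598.50 mm²) is removed, clipping the outline; the 11.5×17 cube at (4, 13) misses the remaining region (no effect) — 1 connected region; the sphere at (7.5, -3) is not intersected at this z (|z−center|=9.600 > r=6.5); Subtracting the remaining from the first: none of the subtracted shapes is present at this height, so the result so far is unchanged — 1 connected region. The outline is a single polygon with 6 vertices. Extrusion per mm of travel: 0.4 × 0.15 / (π × 0.875²) = 0.024945. Accumulating E over each segment gives final E = 0.8481.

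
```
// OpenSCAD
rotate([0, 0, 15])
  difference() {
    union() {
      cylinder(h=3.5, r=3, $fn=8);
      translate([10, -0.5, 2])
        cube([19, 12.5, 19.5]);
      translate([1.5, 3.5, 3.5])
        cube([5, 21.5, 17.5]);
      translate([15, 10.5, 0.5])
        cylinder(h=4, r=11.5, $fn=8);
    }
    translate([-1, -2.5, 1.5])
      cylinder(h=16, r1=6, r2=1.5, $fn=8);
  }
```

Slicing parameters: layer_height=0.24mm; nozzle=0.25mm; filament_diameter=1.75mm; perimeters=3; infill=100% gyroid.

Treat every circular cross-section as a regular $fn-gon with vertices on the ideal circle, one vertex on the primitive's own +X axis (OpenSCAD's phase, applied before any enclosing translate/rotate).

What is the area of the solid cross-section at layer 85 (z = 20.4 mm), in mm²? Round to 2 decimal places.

At z = 20.4 mm: the cylinder does not reach this height (z outside [0, 3.5]); the cube at (10, -0.5) is present — its section is the full 19×12.5 rectangle (area 237.50 mm²); the cube at (1.5, 3.5) (footprint 5×21.5) is included at this height (area 107.50 mm²); the cylinder at (15, 10.5) does not reach this height (z outside [0.5, 4.5]); Merging all regions: the 2 present regions are separate (no shared area or edge), so areas and boundary lengths simply add and each stays a separate island — area = 345.00 mm²; the cone at (-1, -2.5) is absent (z outside [1.5, 17.5]); Taking the first minus the rest: none of the subtracted shapes is present at this height, so the result so far is unchanged — area = 345.00 mm²; (whole slice rotated 15° about Z — lengths, areas and connectivity unchanged). Overall, the cross-section has 2 separate islands. Net area = 345.00 mm².

345.00 mm²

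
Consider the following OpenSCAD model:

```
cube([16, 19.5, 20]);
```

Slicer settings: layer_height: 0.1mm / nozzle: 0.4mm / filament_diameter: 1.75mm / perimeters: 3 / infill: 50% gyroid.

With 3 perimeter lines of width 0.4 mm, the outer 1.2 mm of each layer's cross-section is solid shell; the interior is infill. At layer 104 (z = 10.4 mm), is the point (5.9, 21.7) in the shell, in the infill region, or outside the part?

outside

At z = 10.4 mm: the 16×19.5 cube contributes its full rectangle. Overall, the cross-section is a single solid region. The nearest boundary edge runs (16.00, 19.50)→(0.00, 19.50); distance from the point to it = 2.20 mm. The point is not inside any of the regions above, so it lies outside the cross-section (2.20 mm from the nearest boundary).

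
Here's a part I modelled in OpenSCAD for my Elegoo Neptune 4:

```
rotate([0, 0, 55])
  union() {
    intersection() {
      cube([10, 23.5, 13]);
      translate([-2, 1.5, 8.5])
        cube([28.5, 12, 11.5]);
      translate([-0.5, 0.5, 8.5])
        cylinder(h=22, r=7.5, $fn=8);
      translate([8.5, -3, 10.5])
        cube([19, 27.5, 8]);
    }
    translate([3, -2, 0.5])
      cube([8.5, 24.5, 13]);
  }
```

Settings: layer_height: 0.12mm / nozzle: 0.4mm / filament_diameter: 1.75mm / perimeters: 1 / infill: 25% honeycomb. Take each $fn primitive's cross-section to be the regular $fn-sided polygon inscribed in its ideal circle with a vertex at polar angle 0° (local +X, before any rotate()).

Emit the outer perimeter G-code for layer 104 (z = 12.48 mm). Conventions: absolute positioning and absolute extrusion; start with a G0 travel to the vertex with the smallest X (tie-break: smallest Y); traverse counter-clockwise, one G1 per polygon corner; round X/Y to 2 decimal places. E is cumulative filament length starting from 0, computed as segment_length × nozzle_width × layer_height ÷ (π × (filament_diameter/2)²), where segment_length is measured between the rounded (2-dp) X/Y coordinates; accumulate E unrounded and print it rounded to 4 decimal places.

At z = 12.48 mm: the cube (footprint 10×23.5) is included at this height; the 28.5×12 cube at (-2, 1.5) contributes its full rectangle; the r=7.5 cylinder at (-0.5, 0.5) contributes a regular 8-gon of circumradius 7.5; the 19×27.5 cube at (8.5, -3) contributes its full rectangle; Taking the intersection: the 28.5×12 cube at (-2, 1.5) partially overlaps the 10×23.5 cube; clipping to the common part keeps 120.00 mm²; the r=7.5 cylinder at (-0.5, 0.5) partially overlaps the running intersection; clipping to the common part keeps 29.28 mm²; the 19×27.5 cube at (8.5, -3) does not overlap the running intersection (empty) — nothing remains; the cube at (3, -2) (footprint 8.5×24.5) is included at this height; Merging all regions: only the 8.5×24.5 cube at (3, -2) is present, so the union is just that shape — 1 connected region; (whole slice rotated 55° about Z — lengths, areas and connectivity unchanged). The outline is a single polygon with 4 vertices. Extrusion per mm of travel: 0.4 × 0.12 / (π × 0.875²) = 0.019956. Accumulating E over each segment gives final E = 1.3171.

G0 X-16.71 Y15.36 Z12.48
G1 X3.36 Y1.31 E0.4889
G1 X8.23 Y8.27 E0.6584
G1 X-11.83 Y22.33 E1.1473
G1 X-16.71 Y15.36 E1.3171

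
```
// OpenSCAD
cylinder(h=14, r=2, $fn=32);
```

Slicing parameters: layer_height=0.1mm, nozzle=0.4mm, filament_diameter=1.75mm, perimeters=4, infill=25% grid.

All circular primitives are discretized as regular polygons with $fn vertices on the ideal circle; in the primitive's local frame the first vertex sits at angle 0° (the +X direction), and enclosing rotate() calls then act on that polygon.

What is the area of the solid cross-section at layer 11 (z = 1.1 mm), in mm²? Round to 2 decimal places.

12.49 mm²

At z = 1.1 mm: the r=2 cylinder contributes a regular 32-gon of circumradius 2 (area = (32/2)·2.000²·sin(360°/32) = 12.49 mm²). Overall, the cross-section is a single solid region. Net area = 12.49 mm².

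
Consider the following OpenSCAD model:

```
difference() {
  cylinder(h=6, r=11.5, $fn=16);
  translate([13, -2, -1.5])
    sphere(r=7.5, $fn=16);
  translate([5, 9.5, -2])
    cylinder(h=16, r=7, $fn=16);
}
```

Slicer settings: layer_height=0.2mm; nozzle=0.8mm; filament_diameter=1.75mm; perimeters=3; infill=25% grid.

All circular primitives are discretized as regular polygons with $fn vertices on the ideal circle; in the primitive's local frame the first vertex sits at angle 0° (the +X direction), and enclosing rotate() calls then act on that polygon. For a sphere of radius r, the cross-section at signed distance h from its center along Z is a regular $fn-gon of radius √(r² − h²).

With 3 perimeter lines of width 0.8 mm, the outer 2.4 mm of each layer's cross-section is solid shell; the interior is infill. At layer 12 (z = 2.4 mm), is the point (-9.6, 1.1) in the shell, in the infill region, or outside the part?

At z = 2.4 mm: the r=11.5 cylinder contributes a regular 16-gon of circumradius 11.5; the r=7.5 sphere at (13, -2) contributes a regular 16-gon of circumradius √(7.5²−3.9²) = 6.406; the r=7 cylinder at (5, 9.5) contributes a regular 16-gon of circumradius 7; Subtracting the remaining from the first: starting from the r=11.5 cylinder, the r=7.5 sphere at (13, -2) partially overlaps it — only the 34.40 mm² overlap (of its 125.64 mm²) is removed, clipping the outline; the r=7 cylinder at (5, 9.5) partially overlaps it — only the 73.42 mm² overlap (of its 150.01 mm²) is removed, clipping the outline — 1 connected region. Overall, the cross-section is a single solid region. The nearest boundary edge runs (-11.50, 0.00)→(-10.62, 4.40); distance from the point to it = 1.65 mm. The point is inside the cross-section, 1.65 mm from the nearest boundary — within the 2.4 mm shell band (3 × 0.8).

shell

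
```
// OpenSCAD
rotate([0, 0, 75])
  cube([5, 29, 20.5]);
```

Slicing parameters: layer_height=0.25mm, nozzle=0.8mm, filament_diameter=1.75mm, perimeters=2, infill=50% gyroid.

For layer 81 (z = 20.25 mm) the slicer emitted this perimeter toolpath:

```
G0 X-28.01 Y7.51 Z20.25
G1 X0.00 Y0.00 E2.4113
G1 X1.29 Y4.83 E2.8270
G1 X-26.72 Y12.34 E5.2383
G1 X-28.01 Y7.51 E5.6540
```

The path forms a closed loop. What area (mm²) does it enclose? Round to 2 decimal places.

144.98 mm²

Apply the shoelace formula to the sequence of (X, Y) vertices; enclosed area = 144.98 mm².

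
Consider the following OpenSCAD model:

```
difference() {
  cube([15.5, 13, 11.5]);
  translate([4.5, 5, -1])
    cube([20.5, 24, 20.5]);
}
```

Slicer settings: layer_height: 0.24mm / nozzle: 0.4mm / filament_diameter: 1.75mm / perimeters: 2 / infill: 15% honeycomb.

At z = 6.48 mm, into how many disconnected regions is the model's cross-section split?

At z = 6.48 mm: the 15.5×13 cube contributes its full rectangle; the cube at (4.5, 5) (footprint 20.5×24) is included at this height; Taking the first minus the rest: starting from the 15.5×13 cube, the 20.5×24 cube at (4.5, 5) partially overlaps it — only the 88.00 mm² overlap (of its 492.00 mm²) is removed, clipping the outline — 1 connected region. The result has 1 disconnected region.

1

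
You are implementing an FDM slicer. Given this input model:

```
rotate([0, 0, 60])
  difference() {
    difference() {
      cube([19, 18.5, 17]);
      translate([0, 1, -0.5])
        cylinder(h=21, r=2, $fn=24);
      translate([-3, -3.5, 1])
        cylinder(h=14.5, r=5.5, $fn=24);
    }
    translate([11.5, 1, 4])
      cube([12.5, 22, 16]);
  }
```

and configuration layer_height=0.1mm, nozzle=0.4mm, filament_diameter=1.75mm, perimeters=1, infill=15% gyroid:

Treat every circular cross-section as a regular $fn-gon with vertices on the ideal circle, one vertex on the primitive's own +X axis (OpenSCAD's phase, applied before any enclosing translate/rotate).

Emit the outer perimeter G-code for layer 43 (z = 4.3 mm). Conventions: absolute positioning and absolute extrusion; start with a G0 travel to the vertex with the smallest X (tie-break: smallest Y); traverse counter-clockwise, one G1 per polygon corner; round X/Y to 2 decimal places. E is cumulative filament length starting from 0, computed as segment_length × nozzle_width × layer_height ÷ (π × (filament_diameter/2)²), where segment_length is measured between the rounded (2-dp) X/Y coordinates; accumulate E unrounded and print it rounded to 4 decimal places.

G0 X-16.02 Y9.25 Z4.30
G1 X-2.60 Y1.50 E0.2577
G1 X-2.28 Y1.91 E0.2664
G1 X-1.87 Y2.23 E0.2750
G1 X-1.38 Y2.43 E0.2838
G1 X-0.87 Y2.50 E0.2924
G1 X-0.35 Y2.43 E0.3011
G1 X0.13 Y2.23 E0.3098
G1 X0.55 Y1.91 E0.3185
G1 X0.87 Y1.50 E0.3272
G1 X9.50 Y16.45 E0.6143
G1 X8.63 Y16.95 E0.6309
G1 X4.88 Y10.46 E0.7556
G1 X-10.27 Y19.21 E1.0465
G1 X-16.02 Y9.25 E1.2378

At z = 4.3 mm: the cube is present — its section is the full 19×18.5 rectangle; the r=2 cylinder at (0, 1) contributes a regular 24-gon of circumradius 2; the cylinder at (-3, -3.5): section is a regular 24-gon, circumradius r=5.5; Taking the first minus the rest: starting from the 19×18.5 cube, the r=2 cylinder at (0, 1) partially overlaps it — only the 5.01 mm² overlap (of its 12.42 mm²) is removed, clipping the outline; the r=5.5 cylinder at (-3, -3.5) misses the remaining region (no effect) — 1 connected region; the 12.5×22 cube at (11.5, 1) contributes its full rectangle; Subtracting the remaining from the first: starting from the result so far, the 12.5×22 cube at (11.5, 1) partially overlaps it — only the 131.25 mm² overlap (of its 275.00 mm²) is removed, clipping the outline — 1 connected region; (whole slice rotated 60° about Z — lengths, areas and connectivity unchanged). The outline is a single polygon with 14 vertices. Extrusion per mm of travel: 0.4 × 0.1 / (π × 0.875²) = 0.016630. Accumulating E over each segment gives final E = 1.2378.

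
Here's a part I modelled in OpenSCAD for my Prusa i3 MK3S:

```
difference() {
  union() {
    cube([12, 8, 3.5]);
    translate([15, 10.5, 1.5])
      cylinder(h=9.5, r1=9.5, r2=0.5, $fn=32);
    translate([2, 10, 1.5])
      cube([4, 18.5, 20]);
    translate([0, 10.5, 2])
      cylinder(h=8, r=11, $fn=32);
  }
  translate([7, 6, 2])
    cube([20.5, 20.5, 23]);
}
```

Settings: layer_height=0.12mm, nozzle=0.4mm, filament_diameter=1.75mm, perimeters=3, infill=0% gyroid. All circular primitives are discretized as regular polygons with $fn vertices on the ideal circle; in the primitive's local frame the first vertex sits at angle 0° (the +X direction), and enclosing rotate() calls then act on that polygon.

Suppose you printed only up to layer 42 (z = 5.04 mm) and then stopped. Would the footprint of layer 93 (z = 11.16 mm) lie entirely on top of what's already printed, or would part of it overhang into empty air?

entirely on top

Compare the two slices. At z = 5.04: the cube does not reach this height (z outside [0, 3.5]); the cone at (15, 10.5): at t=0.373 of its height the radius interpolates to r₁+(r₂−r₁)t = 6.146, giving a regular 32-gon of that circumradius (area = (32/2)·6.146²·sin(360°/32) = 117.92 mm²); the cube at (2, 10) is present — its section is the full 4×18.5 rectangle (area 74.00 mm²); the cylinder at (0, 10.5): section is a regular 32-gon, circumradius r=11 (area = (32/2)·11.000²·sin(360°/32) = 377.69 mm²); Merging all regions: the regions partially overlap — summed areas 569.61 mm² minus the doubly-counted overlap 53.53 mm² gives 516.08 mm² — area = 516.08 mm²; the 20.5×20.5 cube at (7, 6) contributes its full rectangle (area 420.25 mm²); Subtracting the remaining from the first: starting from that combined region (516.08 mm²), the 20.5×20.5 cube at (7, 6) partially overlaps it — only the 137.33 mm² overlap (of its 420.25 mm²) is removed, clipping the outline — area = 378.76 mm². At z = 11.16: the cube is absent (z outside [0, 3.5]); the cone at (15, 10.5) is not intersected at this z (z outside [1.5, 11]); the 4×18.5 cube at (2, 10) contributes its full rectangle (area 74.00 mm²); the cylinder at (0, 10.5) is absent (z outside [2, 10]); Merging all regions: only the 4×18.5 cube at (2, 10) is present, so the union is just that shape — area = 74.00 mm²; the cube at (7, 6) (footprint 20.5×20.5) is included at this height (area 420.25 mm²); Subtracting the remaining from the first: starting from that combined region (74.00 mm²), the 20.5×20.5 cube at (7, 6) misses the remaining region (no effect) — area = 74.00 mm². Checking containment: the cross-section at z = 11.16 is a subset of the cross-section at z = 5.04.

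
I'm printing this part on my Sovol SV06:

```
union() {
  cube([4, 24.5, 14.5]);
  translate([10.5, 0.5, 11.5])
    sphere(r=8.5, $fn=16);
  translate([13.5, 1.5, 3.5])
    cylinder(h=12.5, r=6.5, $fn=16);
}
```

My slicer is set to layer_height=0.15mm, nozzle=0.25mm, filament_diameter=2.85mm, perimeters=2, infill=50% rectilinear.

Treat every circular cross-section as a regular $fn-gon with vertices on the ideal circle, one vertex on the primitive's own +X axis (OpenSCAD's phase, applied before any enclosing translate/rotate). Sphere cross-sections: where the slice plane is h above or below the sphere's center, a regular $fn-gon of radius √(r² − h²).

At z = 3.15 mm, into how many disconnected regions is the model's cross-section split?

2

At z = 3.15 mm: the 4×24.5 cube contributes its full rectangle; the r=8.5 sphere at (10.5, 0.5) slices to a regular 16-gon of circumradius 1.590 (√(r²−h²) with h=8.35 from center); the cylinder at (13.5, 1.5) does not reach this height (z outside [3.5, 16]); Merging all regions: the 2 present regions are separate (no shared area or edge), so areas and boundary lengths simply add and each stays a separate island — 2 connected regions. The result has 2 disconnected regions.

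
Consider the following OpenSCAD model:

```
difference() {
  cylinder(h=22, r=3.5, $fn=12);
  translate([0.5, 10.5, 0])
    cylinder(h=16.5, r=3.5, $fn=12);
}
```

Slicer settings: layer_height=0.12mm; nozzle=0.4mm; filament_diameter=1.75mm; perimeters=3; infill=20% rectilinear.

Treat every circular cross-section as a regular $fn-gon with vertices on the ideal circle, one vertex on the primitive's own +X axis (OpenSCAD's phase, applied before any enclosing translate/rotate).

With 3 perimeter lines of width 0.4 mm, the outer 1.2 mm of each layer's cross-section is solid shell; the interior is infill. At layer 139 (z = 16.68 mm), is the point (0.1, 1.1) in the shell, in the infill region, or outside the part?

infill

At z = 16.68 mm: the r=3.5 cylinder gives a regular 12-gon of circumradius 3.5 (constant along its height); the cylinder at (0.5, 10.5) does not reach this height (z outside [0, 16.5]); After the difference (first − rest): none of the subtracted shapes is present at this height, so the r=3.5 cylinder is unchanged — 1 connected region. Overall, the cross-section is a single solid region. The nearest boundary edge runs (1.75, 3.03)→(0.00, 3.50); distance from the point to it = 2.29 mm. The point is inside the cross-section and 2.29 mm from the nearest boundary — more than the 1.2 mm shell width (3 × 0.4), so it's in the infill interior.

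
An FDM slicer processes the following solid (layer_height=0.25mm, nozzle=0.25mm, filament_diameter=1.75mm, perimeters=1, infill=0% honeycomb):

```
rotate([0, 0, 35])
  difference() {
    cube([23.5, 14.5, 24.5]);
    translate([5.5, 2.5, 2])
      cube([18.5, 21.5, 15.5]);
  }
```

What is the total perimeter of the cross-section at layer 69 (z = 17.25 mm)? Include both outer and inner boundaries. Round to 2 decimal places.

76.00 mm

At z = 17.25 mm: the cube is present — its section is the full 23.5×14.5 rectangle (perimeter 76.00 mm); the 18.5×21.5 cube at (5.5, 2.5) contributes its full rectangle (perimeter 80.00 mm); After the difference (first − rest): starting from the 23.5×14.5 cube, the 18.5×21.5 cube at (5.5, 2.5) partially overlaps it — only the 216.00 mm² overlap (of its 397.75 mm²) is removed, clipping the outline — boundary = 76.00 mm; (whole slice rotated 35° about Z — lengths, areas and connectivity unchanged). Overall, the cross-section is a single solid region. Total boundary length (outer) = 76.00 mm.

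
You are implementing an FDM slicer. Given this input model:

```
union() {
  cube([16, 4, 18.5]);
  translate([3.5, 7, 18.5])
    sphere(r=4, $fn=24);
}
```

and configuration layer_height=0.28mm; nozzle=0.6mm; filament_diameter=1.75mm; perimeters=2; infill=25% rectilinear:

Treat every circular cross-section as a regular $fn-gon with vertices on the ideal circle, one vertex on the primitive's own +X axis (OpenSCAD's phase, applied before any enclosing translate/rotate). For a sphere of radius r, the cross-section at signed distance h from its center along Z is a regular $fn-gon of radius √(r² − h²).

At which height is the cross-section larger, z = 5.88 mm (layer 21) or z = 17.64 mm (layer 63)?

layer 63 (z = 17.64 mm)

Layer 21 (z = 5.88): the 16×4 cube contributes its full rectangle (area 64.00 mm²); the sphere at (3.5, 7) does not reach this height (|z−center|=12.620 > r=4); Taking the union: only the 16×4 cube is present, so the union is just that shape — area = 64.00 mm². So its area = 64.00 mm². Layer 63 (z = 17.64): the cube (footprint 16×4) is included at this height (area 64.00 mm²); the sphere at (3.5, 7): section is a regular 24-gon, circumradius = √(r²−h²) = √(4²−0.86²) = 3.906 (area = (24/2)·3.906²·sin(360°/24) = 47.40 mm²); Merging all regions: the regions partially overlap — summed areas 111.40 mm² minus the doubly-counted overlap 2.98 mm² gives 108.42 mm² — area = 108.42 mm². So its area = 108.42 mm². Layer 63 is larger (108.42 vs 64.00 mm²).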